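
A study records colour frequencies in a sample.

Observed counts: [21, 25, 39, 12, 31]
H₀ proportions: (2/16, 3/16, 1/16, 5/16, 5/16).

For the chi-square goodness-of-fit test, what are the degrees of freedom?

degrees of freedom = 4

df = k − 1 = 5 − 1 = 4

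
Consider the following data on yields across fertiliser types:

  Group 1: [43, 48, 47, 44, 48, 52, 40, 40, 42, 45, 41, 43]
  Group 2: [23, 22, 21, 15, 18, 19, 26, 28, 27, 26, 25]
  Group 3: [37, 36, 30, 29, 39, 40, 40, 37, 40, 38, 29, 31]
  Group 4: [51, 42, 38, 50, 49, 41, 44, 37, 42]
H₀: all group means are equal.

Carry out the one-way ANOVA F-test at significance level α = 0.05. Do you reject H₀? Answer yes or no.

reject H₀: yes

Group means [44.42, 22.73, 35.50, 43.78], grand mean 36.432
SSB = Σnᵢ(x̄ᵢ−x̄)² = 3327.141; SSW = ΣΣ(x−x̄ᵢ)² = 753.654
MSB = 3327.141/3 = 1109.0471; MSW = 753.654/40 = 18.8414
F = MSB/MSW = 58.8624
df = (3, 40)
p-value (upper-tail) = 0.00000
At α=0.05: p < α → reject H₀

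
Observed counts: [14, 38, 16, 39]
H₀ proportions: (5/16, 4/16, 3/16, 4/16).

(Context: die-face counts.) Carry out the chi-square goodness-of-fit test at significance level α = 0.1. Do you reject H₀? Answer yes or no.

n = 107; E_i = n·p_i = [33.44, 26.75, 20.06, 26.75]
χ² = (14−33.44)²/33.44 + (38−26.75)²/26.75 + (16−20.06)²/20.06 + (39−26.75)²/26.75 = 22.4629
df = 3
p-value (upper-tail) = 0.00005
At α=0.1: p < α → reject H₀

reject H₀: yes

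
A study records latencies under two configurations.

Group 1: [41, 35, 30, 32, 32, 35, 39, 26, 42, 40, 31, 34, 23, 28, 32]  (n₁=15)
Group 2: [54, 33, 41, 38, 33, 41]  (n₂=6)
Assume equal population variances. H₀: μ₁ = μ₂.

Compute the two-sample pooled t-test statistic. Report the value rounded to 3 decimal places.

test statistic = -2.231

x̄₁=33.333, s₁=5.525, n₁=15
x̄₂=40.000, s₂=7.746, n₂=6
s_p² = [14·5.525² + 5·7.746²]/19 = 38.2807
SE = √(s_p²·(1/15+1/6)) = 2.9887
t = (33.333−40.000)/2.9887 = -2.2306
df = 19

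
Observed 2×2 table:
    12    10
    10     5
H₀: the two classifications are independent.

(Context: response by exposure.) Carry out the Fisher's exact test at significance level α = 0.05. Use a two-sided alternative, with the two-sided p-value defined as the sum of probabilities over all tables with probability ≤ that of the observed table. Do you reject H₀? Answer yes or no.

reject H₀: no

Margins: r₁=22, r₂=15, c₁=22, c₂=15, n=37
p_obs = C(22,12)·C(15,10)/C(37,22); sum pmf over tables with pmf ≤ p_obs
p-value (two-sided) = 0.51439
At α=0.05: p ≥ α → fail to reject H₀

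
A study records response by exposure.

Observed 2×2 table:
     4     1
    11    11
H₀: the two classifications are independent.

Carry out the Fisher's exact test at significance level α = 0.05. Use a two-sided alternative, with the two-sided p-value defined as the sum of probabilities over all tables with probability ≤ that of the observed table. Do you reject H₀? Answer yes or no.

reject H₀: no

Margins: r₁=5, r₂=22, c₁=15, c₂=12, n=27
p_obs = C(5,4)·C(22,11)/C(27,15); sum pmf over tables with pmf ≤ p_obs
p-value (two-sided) = 0.34188
At α=0.05: p ≥ α → fail to reject H₀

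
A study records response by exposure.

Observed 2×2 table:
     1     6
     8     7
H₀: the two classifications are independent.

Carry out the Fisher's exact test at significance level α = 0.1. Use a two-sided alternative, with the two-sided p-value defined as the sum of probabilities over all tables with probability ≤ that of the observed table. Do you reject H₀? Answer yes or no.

Margins: r₁=7, r₂=15, c₁=9, c₂=13, n=22
p_obs = C(7,1)·C(15,8)/C(22,9); sum pmf over tables with pmf ≤ p_obs
p-value (two-sided) = 0.16486
At α=0.1: p ≥ α → fail to reject H₀

reject H₀: no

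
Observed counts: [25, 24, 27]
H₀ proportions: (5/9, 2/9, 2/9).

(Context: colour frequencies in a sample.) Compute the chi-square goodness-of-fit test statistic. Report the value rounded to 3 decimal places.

n = 76; E_i = n·p_i = [42.22, 16.89, 16.89]
χ² = (25−42.22)²/42.22 + (24−16.89)²/16.89 + (27−16.89)²/16.89 = 16.0724
df = 2

test statistic = 16.072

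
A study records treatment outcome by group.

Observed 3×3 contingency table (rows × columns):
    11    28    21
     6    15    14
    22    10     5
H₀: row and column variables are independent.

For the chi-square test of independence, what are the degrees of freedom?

df = (r−1)(c−1) = (3−1)·(3−1) = 4

degrees of freedom = 4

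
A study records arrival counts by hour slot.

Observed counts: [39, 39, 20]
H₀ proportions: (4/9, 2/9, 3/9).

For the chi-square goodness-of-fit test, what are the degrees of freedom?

degrees of freedom = 2

df = k − 1 = 3 − 1 = 2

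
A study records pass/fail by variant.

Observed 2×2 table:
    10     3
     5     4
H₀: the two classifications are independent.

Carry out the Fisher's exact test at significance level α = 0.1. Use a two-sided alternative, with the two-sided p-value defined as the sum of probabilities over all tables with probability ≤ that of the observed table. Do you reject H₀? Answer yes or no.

Margins: r₁=13, r₂=9, c₁=15, c₂=7, n=22
p_obs = C(13,10)·C(9,5)/C(22,15); sum pmf over tables with pmf ≤ p_obs
p-value (two-sided) = 0.37616
At α=0.1: p ≥ α → fail to reject H₀

reject H₀: no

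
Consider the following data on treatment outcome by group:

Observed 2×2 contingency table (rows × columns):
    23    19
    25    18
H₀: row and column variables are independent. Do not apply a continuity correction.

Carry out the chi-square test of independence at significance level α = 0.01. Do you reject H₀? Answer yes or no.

Row totals [42, 43], col totals [48, 37], n=85
χ² = (23−23.72)²/23.72 + (19−18.28)²/18.28 + (25−24.28)²/24.28 + (18−18.72)²/18.72 = 0.0986
df = 1
p-value (upper-tail) = 0.75350
At α=0.01: p ≥ α → fail to reject H₀

reject H₀: no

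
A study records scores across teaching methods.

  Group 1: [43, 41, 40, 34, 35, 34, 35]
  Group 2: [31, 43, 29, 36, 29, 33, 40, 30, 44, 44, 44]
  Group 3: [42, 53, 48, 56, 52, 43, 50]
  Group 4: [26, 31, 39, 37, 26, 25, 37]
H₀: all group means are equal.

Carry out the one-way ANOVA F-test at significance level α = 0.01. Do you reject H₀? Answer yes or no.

Group means [37.43, 36.64, 49.14, 31.57], grand mean 38.438
SSB = Σnᵢ(x̄ᵢ−x̄)² = 1175.044; SSW = ΣΣ(x−x̄ᵢ)² = 886.831
MSB = 1175.044/3 = 391.6813; MSW = 886.831/28 = 31.6725
F = MSB/MSW = 12.3666
df = (3, 28)
p-value (upper-tail) = 0.00002
At α=0.01: p < α → reject H₀

reject H₀: yes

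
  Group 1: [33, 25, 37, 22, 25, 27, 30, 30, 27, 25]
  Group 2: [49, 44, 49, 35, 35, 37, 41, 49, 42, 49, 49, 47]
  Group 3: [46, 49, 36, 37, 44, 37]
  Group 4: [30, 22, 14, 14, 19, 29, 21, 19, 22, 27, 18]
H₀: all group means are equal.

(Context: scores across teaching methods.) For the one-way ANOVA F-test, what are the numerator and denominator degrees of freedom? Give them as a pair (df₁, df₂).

k = 4 groups, N = 39 total
df = (k−1, N−k) = (4−1, 39−4) = (3, 35)

degrees of freedom = [3, 35]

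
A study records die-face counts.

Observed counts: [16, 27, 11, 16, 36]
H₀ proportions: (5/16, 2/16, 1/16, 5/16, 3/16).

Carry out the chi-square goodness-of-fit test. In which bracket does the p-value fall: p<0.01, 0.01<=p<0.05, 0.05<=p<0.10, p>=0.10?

n = 106; E_i = n·p_i = [33.12, 13.25, 6.62, 33.12, 19.88]
χ² = (16−33.12)²/33.12 + (27−13.25)²/13.25 + (11−6.62)²/6.62 + (16−33.12)²/33.12 + (36−19.88)²/19.88 = 47.9472
df = 4
p-value (upper-tail) = 0.00000
→ bracket: p<0.01

p-value bracket: p<0.01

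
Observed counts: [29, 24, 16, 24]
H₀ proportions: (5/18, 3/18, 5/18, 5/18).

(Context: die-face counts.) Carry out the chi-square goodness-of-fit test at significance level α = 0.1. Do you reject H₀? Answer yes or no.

reject H₀: yes

n = 93; E_i = n·p_i = [25.83, 15.50, 25.83, 25.83]
χ² = (29−25.83)²/25.83 + (24−15.50)²/15.50 + (16−25.83)²/25.83 + (24−25.83)²/25.83 = 8.9226
df = 3
p-value (upper-tail) = 0.03034
At α=0.1: p < α → reject H₀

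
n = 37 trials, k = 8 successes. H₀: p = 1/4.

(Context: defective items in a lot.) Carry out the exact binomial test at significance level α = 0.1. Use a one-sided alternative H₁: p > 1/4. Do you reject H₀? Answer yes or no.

reject H₀: no

Exact binomial: n=37, k=8, p₀=1/4=0.2500
P(X≥8) from Σ C(n,i)·p₀^i·(1−p₀)^(n−i)
p-value (one-sided, H₁ greater) = 0.74062
At α=0.1: p ≥ α → fail to reject H₀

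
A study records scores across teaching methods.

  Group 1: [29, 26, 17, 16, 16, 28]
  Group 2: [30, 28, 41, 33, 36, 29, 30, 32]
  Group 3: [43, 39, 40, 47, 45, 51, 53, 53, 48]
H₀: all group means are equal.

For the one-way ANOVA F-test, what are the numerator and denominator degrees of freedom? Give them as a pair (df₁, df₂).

k = 3 groups, N = 23 total
df = (k−1, N−k) = (3−1, 23−3) = (2, 20)

degrees of freedom = [2, 20]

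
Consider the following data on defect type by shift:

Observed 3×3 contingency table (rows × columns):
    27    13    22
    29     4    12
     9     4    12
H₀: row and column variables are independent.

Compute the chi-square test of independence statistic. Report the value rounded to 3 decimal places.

test statistic = 7.914

Row totals [62, 45, 25], col totals [65, 21, 46], n=132
χ² = (27−30.53)²/30.53 + (13−9.86)²/9.86 + (22−21.61)²/21.61 + (29−22.16)²/22.16 + (4−7.16)²/7.16 + (12−15.68)²/15.68 + (9−12.31)²/12.31 + (4−3.98)²/3.98 + (12−8.71)²/8.71 = 7.9143
df = 4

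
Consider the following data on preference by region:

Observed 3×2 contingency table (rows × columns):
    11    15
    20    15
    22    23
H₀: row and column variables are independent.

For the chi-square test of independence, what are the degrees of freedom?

degrees of freedom = 2

df = (r−1)(c−1) = (3−1)·(2−1) = 2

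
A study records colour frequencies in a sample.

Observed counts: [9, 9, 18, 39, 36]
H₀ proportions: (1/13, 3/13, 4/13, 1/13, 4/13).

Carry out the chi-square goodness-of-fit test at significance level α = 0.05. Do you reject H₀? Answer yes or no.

reject H₀: yes

n = 111; E_i = n·p_i = [8.54, 25.62, 34.15, 8.54, 34.15]
χ² = (9−8.54)²/8.54 + (9−25.62)²/25.62 + (18−34.15)²/34.15 + (39−8.54)²/8.54 + (36−34.15)²/34.15 = 127.2162
df = 4
p-value (upper-tail) = 0.00000
At α=0.05: p < α → reject H₀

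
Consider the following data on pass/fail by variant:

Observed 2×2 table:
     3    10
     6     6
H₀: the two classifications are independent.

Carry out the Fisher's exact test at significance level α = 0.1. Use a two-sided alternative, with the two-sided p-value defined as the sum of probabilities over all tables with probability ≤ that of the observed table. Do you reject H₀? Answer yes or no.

Margins: r₁=13, r₂=12, c₁=9, c₂=16, n=25
p_obs = C(13,3)·C(12,6)/C(25,9); sum pmf over tables with pmf ≤ p_obs
p-value (two-sided) = 0.22619
At α=0.1: p ≥ α → fail to reject H₀

reject H₀: no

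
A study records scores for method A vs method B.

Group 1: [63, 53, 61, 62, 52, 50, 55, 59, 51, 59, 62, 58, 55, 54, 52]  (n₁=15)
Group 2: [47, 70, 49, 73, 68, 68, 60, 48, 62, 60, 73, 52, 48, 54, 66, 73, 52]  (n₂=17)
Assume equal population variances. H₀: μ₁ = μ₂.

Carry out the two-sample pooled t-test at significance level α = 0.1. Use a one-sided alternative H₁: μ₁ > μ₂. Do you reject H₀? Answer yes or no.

x̄₁=56.400, s₁=4.421, n₁=15
x̄₂=60.176, s₂=9.735, n₂=17
s_p² = [14·4.421² + 16·9.735²]/30 = 59.6690
SE = √(s_p²·(1/15+1/17)) = 2.7364
t = (56.400−60.176)/2.7364 = -1.3801
df = 30
p-value (one-sided, H₁ greater) = 0.91112
At α=0.1: p ≥ α → fail to reject H₀

reject H₀: no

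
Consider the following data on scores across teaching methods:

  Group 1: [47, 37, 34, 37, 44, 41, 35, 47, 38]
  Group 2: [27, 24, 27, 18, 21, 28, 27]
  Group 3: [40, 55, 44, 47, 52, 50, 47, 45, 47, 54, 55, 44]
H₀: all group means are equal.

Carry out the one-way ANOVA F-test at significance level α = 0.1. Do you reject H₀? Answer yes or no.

reject H₀: yes

Group means [40.00, 24.57, 48.33], grand mean 39.714
SSB = Σnᵢ(x̄ᵢ−x̄)² = 2497.333; SSW = ΣΣ(x−x̄ᵢ)² = 544.381
MSB = 2497.333/2 = 1248.6667; MSW = 544.381/25 = 21.7752
F = MSB/MSW = 57.3434
df = (2, 25)
p-value (upper-tail) = 0.00000
At α=0.1: p < α → reject H₀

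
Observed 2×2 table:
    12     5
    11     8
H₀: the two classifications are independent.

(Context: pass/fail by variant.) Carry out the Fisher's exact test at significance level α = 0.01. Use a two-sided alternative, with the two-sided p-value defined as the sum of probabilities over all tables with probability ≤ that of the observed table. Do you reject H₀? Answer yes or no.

Margins: r₁=17, r₂=19, c₁=23, c₂=13, n=36
p_obs = C(17,12)·C(19,11)/C(36,23); sum pmf over tables with pmf ≤ p_obs
p-value (two-sided) = 0.50179
At α=0.01: p ≥ α → fail to reject H₀

reject H₀: no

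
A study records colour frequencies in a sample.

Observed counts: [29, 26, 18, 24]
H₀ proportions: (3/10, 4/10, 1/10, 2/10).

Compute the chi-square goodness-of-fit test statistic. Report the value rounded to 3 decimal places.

test statistic = 12.416

n = 97; E_i = n·p_i = [29.10, 38.80, 9.70, 19.40]
χ² = (29−29.10)²/29.10 + (26−38.80)²/38.80 + (18−9.70)²/9.70 + (24−19.40)²/19.40 = 12.4158
df = 3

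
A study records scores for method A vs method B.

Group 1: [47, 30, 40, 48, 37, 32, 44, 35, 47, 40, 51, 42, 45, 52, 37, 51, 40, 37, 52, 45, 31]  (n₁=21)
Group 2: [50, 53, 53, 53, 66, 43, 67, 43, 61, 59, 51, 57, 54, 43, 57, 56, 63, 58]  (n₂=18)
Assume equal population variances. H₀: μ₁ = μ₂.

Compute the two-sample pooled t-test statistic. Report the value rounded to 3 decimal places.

test statistic = -5.621

x̄₁=42.048, s₁=6.968, n₁=21
x̄₂=54.833, s₂=7.213, n₂=18
s_p² = [20·6.968² + 17·7.213²]/37 = 50.1474
SE = √(s_p²·(1/21+1/18)) = 2.2746
t = (42.048−54.833)/2.2746 = -5.6210
df = 37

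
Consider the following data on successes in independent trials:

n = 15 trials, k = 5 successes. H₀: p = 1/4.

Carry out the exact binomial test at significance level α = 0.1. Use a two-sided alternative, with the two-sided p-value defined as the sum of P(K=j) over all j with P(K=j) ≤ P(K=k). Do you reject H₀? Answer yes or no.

reject H₀: no

Exact binomial: n=15, k=5, p₀=1/4=0.2500
P(X=j) = C(n,j)·p₀^j·(1−p₀)^(n−j); p = Σ P(X=j) over j with P(X=j) ≤ P(X=5)
p-value (two-sided) = 0.54960
At α=0.1: p ≥ α → fail to reject H₀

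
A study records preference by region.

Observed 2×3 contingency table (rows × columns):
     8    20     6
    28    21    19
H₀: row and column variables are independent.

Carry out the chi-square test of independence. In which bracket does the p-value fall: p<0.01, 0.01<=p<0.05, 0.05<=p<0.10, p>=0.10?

p-value bracket: 0.01<=p<0.05

Row totals [34, 68], col totals [36, 41, 25], n=102
χ² = (8−12.00)²/12.00 + (20−13.67)²/13.67 + (6−8.33)²/8.33 + (28−24.00)²/24.00 + (21−27.33)²/27.33 + (19−16.67)²/16.67 = 7.3824
df = 2
p-value (upper-tail) = 0.02494
→ bracket: 0.01<=p<0.05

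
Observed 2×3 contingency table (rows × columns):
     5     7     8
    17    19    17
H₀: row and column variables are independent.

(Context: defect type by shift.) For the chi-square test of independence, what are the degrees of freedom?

df = (r−1)(c−1) = (2−1)·(3−1) = 2

degrees of freedom = 2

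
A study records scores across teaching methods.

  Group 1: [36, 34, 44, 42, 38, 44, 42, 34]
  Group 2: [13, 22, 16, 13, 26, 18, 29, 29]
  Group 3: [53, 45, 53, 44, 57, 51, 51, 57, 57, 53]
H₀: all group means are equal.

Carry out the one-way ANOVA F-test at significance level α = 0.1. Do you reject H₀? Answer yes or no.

reject H₀: yes

Group means [39.25, 20.75, 52.10], grand mean 38.500
SSB = Σnᵢ(x̄ᵢ−x̄)² = 4374.600; SSW = ΣΣ(x−x̄ᵢ)² = 635.900
MSB = 4374.600/2 = 2187.3000; MSW = 635.900/23 = 27.6478
F = MSB/MSW = 79.1129
df = (2, 23)
p-value (upper-tail) = 0.00000
At α=0.1: p < α → reject H₀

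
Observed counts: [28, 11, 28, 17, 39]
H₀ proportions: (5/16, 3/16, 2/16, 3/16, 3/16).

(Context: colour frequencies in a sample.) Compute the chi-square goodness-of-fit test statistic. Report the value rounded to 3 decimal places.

test statistic = 32.118

n = 123; E_i = n·p_i = [38.44, 23.06, 15.38, 23.06, 23.06]
χ² = (28−38.44)²/38.44 + (11−23.06)²/23.06 + (28−15.38)²/15.38 + (17−23.06)²/23.06 + (39−23.06)²/23.06 = 32.1176
df = 4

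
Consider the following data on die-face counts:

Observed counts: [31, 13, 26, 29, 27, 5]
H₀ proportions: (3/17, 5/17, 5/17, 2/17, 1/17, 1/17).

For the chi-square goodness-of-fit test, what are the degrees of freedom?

degrees of freedom = 5

df = k − 1 = 6 − 1 = 5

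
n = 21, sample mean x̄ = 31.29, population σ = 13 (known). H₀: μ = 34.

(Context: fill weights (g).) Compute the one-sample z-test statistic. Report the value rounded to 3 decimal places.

SE = σ/√n = 13/√21 = 2.8368
z = (x̄−μ₀)/SE = (31.29−34)/2.8368 = -0.9553

test statistic = -0.955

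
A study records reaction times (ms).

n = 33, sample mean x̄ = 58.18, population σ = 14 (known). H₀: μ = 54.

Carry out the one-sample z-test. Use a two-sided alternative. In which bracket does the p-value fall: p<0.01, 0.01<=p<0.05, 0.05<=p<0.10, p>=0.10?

p-value bracket: 0.05<=p<0.10

SE = σ/√n = 14/√33 = 2.4371
z = (x̄−μ₀)/SE = (58.18−54)/2.4371 = 1.7152
p-value (two-sided) = 0.08632
→ bracket: 0.05<=p<0.10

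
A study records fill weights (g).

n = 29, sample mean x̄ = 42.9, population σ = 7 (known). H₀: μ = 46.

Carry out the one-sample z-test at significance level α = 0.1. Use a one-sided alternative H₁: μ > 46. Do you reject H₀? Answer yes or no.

reject H₀: no

SE = σ/√n = 7/√29 = 1.2999
z = (x̄−μ₀)/SE = (42.9−46)/1.2999 = -2.3849
p-value (one-sided, H₁ greater) = 0.99146
At α=0.1: p ≥ α → fail to reject H₀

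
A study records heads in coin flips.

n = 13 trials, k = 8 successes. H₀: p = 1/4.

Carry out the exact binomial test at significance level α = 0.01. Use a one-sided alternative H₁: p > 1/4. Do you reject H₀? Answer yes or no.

reject H₀: yes

Exact binomial: n=13, k=8, p₀=1/4=0.2500
P(X≥8) from Σ C(n,i)·p₀^i·(1−p₀)^(n−i)
p-value (one-sided, H₁ greater) = 0.00565
At α=0.01: p < α → reject H₀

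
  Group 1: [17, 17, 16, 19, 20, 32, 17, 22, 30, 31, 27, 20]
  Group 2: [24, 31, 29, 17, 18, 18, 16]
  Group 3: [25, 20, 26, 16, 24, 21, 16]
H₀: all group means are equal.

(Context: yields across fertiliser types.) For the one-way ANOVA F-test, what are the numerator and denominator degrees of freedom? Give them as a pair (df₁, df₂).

degrees of freedom = [2, 23]

k = 3 groups, N = 26 total
df = (k−1, N−k) = (3−1, 26−3) = (2, 23)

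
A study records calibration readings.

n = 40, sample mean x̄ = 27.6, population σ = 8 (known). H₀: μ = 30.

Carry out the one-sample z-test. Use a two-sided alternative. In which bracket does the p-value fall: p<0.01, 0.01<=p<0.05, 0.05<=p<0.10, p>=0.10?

SE = σ/√n = 8/√40 = 1.2649
z = (x̄−μ₀)/SE = (27.6−30)/1.2649 = -1.8974
p-value (two-sided) = 0.05778
→ bracket: 0.05<=p<0.10

p-value bracket: 0.05<=p<0.10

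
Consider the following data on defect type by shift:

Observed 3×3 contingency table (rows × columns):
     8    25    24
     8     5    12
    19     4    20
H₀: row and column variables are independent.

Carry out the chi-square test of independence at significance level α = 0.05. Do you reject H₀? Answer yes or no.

Row totals [57, 25, 43], col totals [35, 34, 56], n=125
χ² = (8−15.96)²/15.96 + (25−15.50)²/15.50 + (24−25.54)²/25.54 + (8−7.00)²/7.00 + (5−6.80)²/6.80 + (12−11.20)²/11.20 + (19−12.04)²/12.04 + (4−11.70)²/11.70 + (20−19.26)²/19.26 = 19.6706
df = 4
p-value (upper-tail) = 0.00058
At α=0.05: p < α → reject H₀

reject H₀: yes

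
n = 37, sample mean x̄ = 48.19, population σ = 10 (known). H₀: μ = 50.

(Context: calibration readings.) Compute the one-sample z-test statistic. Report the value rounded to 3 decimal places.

SE = σ/√n = 10/√37 = 1.6440
z = (x̄−μ₀)/SE = (48.19−50)/1.6440 = -1.1010

test statistic = -1.101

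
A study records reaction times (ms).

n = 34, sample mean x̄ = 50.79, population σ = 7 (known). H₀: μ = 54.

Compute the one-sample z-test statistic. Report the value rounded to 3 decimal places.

test statistic = -2.674

SE = σ/√n = 7/√34 = 1.2005
z = (x̄−μ₀)/SE = (50.79−54)/1.2005 = -2.6739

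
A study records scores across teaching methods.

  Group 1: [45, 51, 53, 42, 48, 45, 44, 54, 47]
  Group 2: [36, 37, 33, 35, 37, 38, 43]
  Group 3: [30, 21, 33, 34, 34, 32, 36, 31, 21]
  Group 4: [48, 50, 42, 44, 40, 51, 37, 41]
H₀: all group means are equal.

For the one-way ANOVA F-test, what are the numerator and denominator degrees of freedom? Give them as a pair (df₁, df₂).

k = 4 groups, N = 33 total
df = (k−1, N−k) = (4−1, 33−4) = (3, 29)

degrees of freedom = [3, 29]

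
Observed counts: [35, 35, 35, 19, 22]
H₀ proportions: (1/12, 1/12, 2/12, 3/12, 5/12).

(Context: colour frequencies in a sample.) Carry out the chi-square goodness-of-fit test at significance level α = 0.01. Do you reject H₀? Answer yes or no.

reject H₀: yes

n = 146; E_i = n·p_i = [12.17, 12.17, 24.33, 36.50, 60.83]
χ² = (35−12.17)²/12.17 + (35−12.17)²/12.17 + (35−24.33)²/24.33 + (19−36.50)²/36.50 + (22−60.83)²/60.83 = 123.5589
df = 4
p-value (upper-tail) = 0.00000
At α=0.01: p < α → reject H₀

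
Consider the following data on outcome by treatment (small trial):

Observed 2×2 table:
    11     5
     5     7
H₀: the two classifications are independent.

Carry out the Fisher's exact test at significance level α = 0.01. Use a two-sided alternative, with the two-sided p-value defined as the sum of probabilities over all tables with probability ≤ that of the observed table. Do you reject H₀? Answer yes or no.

reject H₀: no

Margins: r₁=16, r₂=12, c₁=16, c₂=12, n=28
p_obs = C(16,11)·C(12,5)/C(28,16); sum pmf over tables with pmf ≤ p_obs
p-value (two-sided) = 0.24953
At α=0.01: p ≥ α → fail to reject H₀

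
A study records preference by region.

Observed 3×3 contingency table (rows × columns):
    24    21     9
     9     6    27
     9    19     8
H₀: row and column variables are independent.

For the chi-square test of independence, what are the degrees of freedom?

degrees of freedom = 4

df = (r−1)(c−1) = (3−1)·(3−1) = 4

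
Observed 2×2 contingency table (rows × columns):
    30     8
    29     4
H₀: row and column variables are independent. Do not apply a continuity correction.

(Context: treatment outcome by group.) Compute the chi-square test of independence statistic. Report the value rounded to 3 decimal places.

Row totals [38, 33], col totals [59, 12], n=71
χ² = (30−31.58)²/31.58 + (8−6.42)²/6.42 + (29−27.42)²/27.42 + (4−5.58)²/5.58 = 1.0031
df = 1

test statistic = 1.003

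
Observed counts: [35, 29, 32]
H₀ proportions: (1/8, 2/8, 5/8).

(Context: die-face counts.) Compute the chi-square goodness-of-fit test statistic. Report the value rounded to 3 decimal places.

test statistic = 58.192

n = 96; E_i = n·p_i = [12.00, 24.00, 60.00]
χ² = (35−12.00)²/12.00 + (29−24.00)²/24.00 + (32−60.00)²/60.00 = 58.1917
df = 2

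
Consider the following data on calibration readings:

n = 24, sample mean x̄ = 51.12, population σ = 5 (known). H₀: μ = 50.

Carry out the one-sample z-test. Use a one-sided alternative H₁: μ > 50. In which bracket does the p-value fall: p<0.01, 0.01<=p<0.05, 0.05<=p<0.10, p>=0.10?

p-value bracket: p>=0.10

SE = σ/√n = 5/√24 = 1.0206
z = (x̄−μ₀)/SE = (51.12−50)/1.0206 = 1.0974
p-value (one-sided, H₁ greater) = 0.13624
→ bracket: p>=0.10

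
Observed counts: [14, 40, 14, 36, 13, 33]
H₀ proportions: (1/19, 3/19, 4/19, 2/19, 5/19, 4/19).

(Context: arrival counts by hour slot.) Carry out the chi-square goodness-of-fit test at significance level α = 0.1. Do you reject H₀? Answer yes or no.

n = 150; E_i = n·p_i = [7.89, 23.68, 31.58, 15.79, 39.47, 31.58]
χ² = (14−7.89)²/7.89 + (40−23.68)²/23.68 + (14−31.58)²/31.58 + (36−15.79)²/15.79 + (13−39.47)²/39.47 + (33−31.58)²/31.58 = 69.4352
df = 5
p-value (upper-tail) = 0.00000
At α=0.1: p < α → reject H₀

reject H₀: yes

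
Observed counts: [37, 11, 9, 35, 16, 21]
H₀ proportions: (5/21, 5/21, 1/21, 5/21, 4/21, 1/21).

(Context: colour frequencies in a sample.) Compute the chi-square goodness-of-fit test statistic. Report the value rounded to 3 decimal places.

n = 129; E_i = n·p_i = [30.71, 30.71, 6.14, 30.71, 24.57, 6.14]
χ² = (37−30.71)²/30.71 + (11−30.71)²/30.71 + (9−6.14)²/6.14 + (35−30.71)²/30.71 + (16−24.57)²/24.57 + (21−6.14)²/6.14 = 54.7907
df = 5

test statistic = 54.791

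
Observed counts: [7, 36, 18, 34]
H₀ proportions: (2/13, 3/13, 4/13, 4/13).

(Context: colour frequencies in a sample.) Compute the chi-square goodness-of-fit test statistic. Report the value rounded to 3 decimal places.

test statistic = 18.100

n = 95; E_i = n·p_i = [14.62, 21.92, 29.23, 29.23]
χ² = (7−14.62)²/14.62 + (36−21.92)²/21.92 + (18−29.23)²/29.23 + (34−29.23)²/29.23 = 18.1000
df = 3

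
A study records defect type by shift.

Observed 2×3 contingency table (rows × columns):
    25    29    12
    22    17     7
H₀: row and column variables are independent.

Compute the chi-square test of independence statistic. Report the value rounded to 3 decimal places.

Row totals [66, 46], col totals [47, 46, 19], n=112
χ² = (25−27.70)²/27.70 + (29−27.11)²/27.11 + (12−11.20)²/11.20 + (22−19.30)²/19.30 + (17−18.89)²/18.89 + (7−7.80)²/7.80 = 1.1014
df = 2

test statistic = 1.101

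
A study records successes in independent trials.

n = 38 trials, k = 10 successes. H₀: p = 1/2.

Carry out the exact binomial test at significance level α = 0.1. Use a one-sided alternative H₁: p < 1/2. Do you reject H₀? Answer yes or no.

reject H₀: yes

Exact binomial: n=38, k=10, p₀=1/2=0.5000
P(X≤10) from Σ C(n,i)·p₀^i·(1−p₀)^(n−i)
p-value (one-sided, H₁ less) = 0.00255
At α=0.1: p < α → reject H₀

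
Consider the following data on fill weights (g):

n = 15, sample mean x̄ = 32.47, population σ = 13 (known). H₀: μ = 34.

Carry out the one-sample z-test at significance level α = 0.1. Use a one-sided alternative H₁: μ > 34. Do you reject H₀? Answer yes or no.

SE = σ/√n = 13/√15 = 3.3566
z = (x̄−μ₀)/SE = (32.47−34)/3.3566 = -0.4558
p-value (one-sided, H₁ greater) = 0.67574
At α=0.1: p ≥ α → fail to reject H₀

reject H₀: no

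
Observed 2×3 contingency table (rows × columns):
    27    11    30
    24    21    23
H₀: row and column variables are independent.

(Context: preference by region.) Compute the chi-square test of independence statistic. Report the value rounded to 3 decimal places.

Row totals [68, 68], col totals [51, 32, 53], n=136
χ² = (27−25.50)²/25.50 + (11−16.00)²/16.00 + (30−26.50)²/26.50 + (24−25.50)²/25.50 + (21−16.00)²/16.00 + (23−26.50)²/26.50 = 4.2260
df = 2

test statistic = 4.226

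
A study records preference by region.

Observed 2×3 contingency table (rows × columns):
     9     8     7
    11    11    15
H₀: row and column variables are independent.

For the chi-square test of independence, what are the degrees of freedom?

df = (r−1)(c−1) = (2−1)·(3−1) = 2

degrees of freedom = 2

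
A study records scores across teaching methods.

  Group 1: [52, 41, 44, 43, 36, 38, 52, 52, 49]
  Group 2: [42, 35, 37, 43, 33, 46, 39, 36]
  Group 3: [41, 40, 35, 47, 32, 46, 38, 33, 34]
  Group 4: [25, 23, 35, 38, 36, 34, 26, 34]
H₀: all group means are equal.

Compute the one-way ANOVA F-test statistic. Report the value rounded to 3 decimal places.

test statistic = 8.774

Group means [45.22, 38.88, 38.44, 31.38], grand mean 38.676
SSB = Σnᵢ(x̄ᵢ−x̄)² = 812.913; SSW = ΣΣ(x−x̄ᵢ)² = 926.528
MSB = 812.913/3 = 270.9711; MSW = 926.528/30 = 30.8843
F = MSB/MSW = 8.7738
df = (3, 30)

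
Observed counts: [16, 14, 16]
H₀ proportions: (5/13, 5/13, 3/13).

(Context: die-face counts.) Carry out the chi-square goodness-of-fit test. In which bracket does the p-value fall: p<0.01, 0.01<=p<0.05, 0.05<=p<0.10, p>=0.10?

p-value bracket: p>=0.10

n = 46; E_i = n·p_i = [17.69, 17.69, 10.62]
χ² = (16−17.69)²/17.69 + (14−17.69)²/17.69 + (16−10.62)²/10.62 = 3.6638
df = 2
p-value (upper-tail) = 0.16011
→ bracket: p>=0.10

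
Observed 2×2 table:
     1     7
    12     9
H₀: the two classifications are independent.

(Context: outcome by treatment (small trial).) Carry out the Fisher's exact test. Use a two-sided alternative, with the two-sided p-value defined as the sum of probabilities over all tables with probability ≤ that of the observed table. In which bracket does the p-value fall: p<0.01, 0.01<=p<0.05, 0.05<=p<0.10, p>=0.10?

p-value bracket: 0.01<=p<0.05

Margins: r₁=8, r₂=21, c₁=13, c₂=16, n=29
p_obs = C(8,1)·C(21,12)/C(29,13); sum pmf over tables with pmf ≤ p_obs
p-value (two-sided) = 0.04434
→ bracket: 0.01<=p<0.05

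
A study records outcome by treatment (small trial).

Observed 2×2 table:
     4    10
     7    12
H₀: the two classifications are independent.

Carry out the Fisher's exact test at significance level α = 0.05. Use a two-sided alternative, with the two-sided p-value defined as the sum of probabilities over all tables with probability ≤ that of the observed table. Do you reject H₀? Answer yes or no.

reject H₀: no

Margins: r₁=14, r₂=19, c₁=11, c₂=22, n=33
p_obs = C(14,4)·C(19,7)/C(33,11); sum pmf over tables with pmf ≤ p_obs
p-value (two-sided) = 0.71934
At α=0.05: p ≥ α → fail to reject H₀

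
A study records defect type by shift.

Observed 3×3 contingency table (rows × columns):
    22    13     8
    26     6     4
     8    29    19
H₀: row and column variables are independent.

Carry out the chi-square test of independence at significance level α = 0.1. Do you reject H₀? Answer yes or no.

reject H₀: yes

Row totals [43, 36, 56], col totals [56, 48, 31], n=135
χ² = (22−17.84)²/17.84 + (13−15.29)²/15.29 + (8−9.87)²/9.87 + (26−14.93)²/14.93 + (6−12.80)²/12.80 + (4−8.27)²/8.27 + (8−23.23)²/23.23 + (29−19.91)²/19.91 + (19−12.86)²/12.86 = 32.7518
df = 4
p-value (upper-tail) = 0.00000
At α=0.1: p < α → reject H₀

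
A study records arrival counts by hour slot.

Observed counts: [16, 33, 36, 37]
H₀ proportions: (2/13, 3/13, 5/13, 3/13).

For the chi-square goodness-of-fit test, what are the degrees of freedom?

degrees of freedom = 3

df = k − 1 = 4 − 1 = 3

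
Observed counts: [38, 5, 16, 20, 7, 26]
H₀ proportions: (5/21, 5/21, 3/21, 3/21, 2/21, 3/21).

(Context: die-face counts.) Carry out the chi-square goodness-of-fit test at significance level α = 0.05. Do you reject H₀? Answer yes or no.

reject H₀: yes

n = 112; E_i = n·p_i = [26.67, 26.67, 16.00, 16.00, 10.67, 16.00]
χ² = (38−26.67)²/26.67 + (5−26.67)²/26.67 + (16−16.00)²/16.00 + (20−16.00)²/16.00 + (7−10.67)²/10.67 + (26−16.00)²/16.00 = 30.9312
df = 5
p-value (upper-tail) = 0.00001
At α=0.05: p < α → reject H₀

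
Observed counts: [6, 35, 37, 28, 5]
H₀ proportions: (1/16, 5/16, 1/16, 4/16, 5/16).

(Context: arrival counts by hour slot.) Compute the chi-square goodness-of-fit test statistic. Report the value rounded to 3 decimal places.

test statistic = 155.811

n = 111; E_i = n·p_i = [6.94, 34.69, 6.94, 27.75, 34.69]
χ² = (6−6.94)²/6.94 + (35−34.69)²/34.69 + (37−6.94)²/6.94 + (28−27.75)²/27.75 + (5−34.69)²/34.69 = 155.8108
df = 4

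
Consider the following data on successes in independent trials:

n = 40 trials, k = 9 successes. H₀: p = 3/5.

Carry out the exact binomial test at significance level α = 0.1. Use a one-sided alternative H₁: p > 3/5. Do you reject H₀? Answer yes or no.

reject H₀: no

Exact binomial: n=40, k=9, p₀=3/5=0.6000
P(X≥9) from Σ C(n,i)·p₀^i·(1−p₀)^(n−i)
p-value (one-sided, H₁ greater) = 1.00000
At α=0.1: p ≥ α → fail to reject H₀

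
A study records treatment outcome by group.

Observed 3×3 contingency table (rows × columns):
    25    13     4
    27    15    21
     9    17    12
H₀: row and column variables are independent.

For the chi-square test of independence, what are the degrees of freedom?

df = (r−1)(c−1) = (3−1)·(3−1) = 4

degrees of freedom = 4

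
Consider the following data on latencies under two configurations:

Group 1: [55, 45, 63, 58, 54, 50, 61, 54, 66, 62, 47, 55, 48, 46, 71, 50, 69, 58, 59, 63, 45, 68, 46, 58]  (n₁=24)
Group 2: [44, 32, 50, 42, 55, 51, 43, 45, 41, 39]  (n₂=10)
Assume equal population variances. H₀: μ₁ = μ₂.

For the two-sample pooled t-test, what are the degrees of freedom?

df = n₁ + n₂ − 2 = 24 + 10 − 2 = 32

degrees of freedom = 32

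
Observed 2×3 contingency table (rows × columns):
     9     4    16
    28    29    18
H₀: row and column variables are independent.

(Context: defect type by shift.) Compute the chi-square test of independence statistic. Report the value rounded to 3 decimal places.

test statistic = 10.527

Row totals [29, 75], col totals [37, 33, 34], n=104
χ² = (9−10.32)²/10.32 + (4−9.20)²/9.20 + (16−9.48)²/9.48 + (28−26.68)²/26.68 + (29−23.80)²/23.80 + (18−24.52)²/24.52 = 10.5271
df = 2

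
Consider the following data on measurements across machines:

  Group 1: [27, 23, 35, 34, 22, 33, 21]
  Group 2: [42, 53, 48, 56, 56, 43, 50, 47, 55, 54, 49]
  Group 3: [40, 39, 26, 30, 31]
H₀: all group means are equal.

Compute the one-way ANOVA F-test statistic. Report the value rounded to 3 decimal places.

test statistic = 39.338

Group means [27.86, 50.27, 33.20], grand mean 39.739
SSB = Σnᵢ(x̄ᵢ−x̄)² = 2422.596; SSW = ΣΣ(x−x̄ᵢ)² = 615.839
MSB = 2422.596/2 = 1211.2979; MSW = 615.839/20 = 30.7919
F = MSB/MSW = 39.3381
df = (2, 20)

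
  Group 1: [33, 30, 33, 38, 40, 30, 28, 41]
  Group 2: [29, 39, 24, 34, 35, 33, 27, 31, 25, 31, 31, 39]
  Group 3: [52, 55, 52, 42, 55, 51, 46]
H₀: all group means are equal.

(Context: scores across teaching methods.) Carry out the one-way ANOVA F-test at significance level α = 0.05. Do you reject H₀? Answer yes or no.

Group means [34.12, 31.50, 50.43], grand mean 37.185
SSB = Σnᵢ(x̄ᵢ−x̄)² = 1690.485; SSW = ΣΣ(x−x̄ᵢ)² = 567.589
MSB = 1690.485/2 = 845.2424; MSW = 567.589/24 = 23.6496
F = MSB/MSW = 35.7403
df = (2, 24)
p-value (upper-tail) = 0.00000
At α=0.05: p < α → reject H₀

reject H₀: yes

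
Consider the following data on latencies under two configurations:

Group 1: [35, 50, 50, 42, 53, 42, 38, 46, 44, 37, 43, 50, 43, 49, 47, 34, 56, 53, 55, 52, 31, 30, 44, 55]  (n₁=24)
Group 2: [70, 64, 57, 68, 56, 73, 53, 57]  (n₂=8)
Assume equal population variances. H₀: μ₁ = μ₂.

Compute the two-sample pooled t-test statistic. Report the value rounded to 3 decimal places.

x̄₁=44.958, s₁=7.737, n₁=24
x̄₂=62.250, s₂=7.479, n₂=8
s_p² = [23·7.737² + 7·7.479²]/30 = 58.9486
SE = √(s_p²·(1/24+1/8)) = 3.1344
t = (44.958−62.250)/3.1344 = -5.5167
df = 30

test statistic = -5.517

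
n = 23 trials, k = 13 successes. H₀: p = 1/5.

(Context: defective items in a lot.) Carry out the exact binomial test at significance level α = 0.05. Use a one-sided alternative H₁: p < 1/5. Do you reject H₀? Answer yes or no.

reject H₀: no

Exact binomial: n=23, k=13, p₀=1/5=0.2000
P(X≤13) from Σ C(n,i)·p₀^i·(1−p₀)^(n−i)
p-value (one-sided, H₁ less) = 0.99998
At α=0.05: p ≥ α → fail to reject H₀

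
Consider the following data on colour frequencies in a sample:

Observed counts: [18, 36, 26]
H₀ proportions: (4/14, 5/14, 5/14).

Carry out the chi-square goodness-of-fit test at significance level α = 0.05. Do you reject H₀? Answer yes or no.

reject H₀: no

n = 80; E_i = n·p_i = [22.86, 28.57, 28.57]
χ² = (18−22.86)²/22.86 + (36−28.57)²/28.57 + (26−28.57)²/28.57 = 3.1950
df = 2
p-value (upper-tail) = 0.20240
At α=0.05: p ≥ α → fail to reject H₀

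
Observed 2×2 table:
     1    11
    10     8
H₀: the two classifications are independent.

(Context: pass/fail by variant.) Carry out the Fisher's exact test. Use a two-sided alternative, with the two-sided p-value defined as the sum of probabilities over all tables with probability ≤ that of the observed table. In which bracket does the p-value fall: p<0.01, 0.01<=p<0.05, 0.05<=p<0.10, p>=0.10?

p-value bracket: 0.01<=p<0.05

Margins: r₁=12, r₂=18, c₁=11, c₂=19, n=30
p_obs = C(12,1)·C(18,10)/C(30,11); sum pmf over tables with pmf ≤ p_obs
p-value (two-sided) = 0.01823
→ bracket: 0.01<=p<0.05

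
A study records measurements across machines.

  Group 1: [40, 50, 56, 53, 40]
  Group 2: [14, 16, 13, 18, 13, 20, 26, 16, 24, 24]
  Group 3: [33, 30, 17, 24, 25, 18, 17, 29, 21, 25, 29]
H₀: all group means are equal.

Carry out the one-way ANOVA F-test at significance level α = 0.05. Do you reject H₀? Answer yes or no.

reject H₀: yes

Group means [47.80, 18.40, 24.36], grand mean 26.577
SSB = Σnᵢ(x̄ᵢ−x̄)² = 2974.601; SSW = ΣΣ(x−x̄ᵢ)² = 743.745
MSB = 2974.601/2 = 1487.3003; MSW = 743.745/23 = 32.3368
F = MSB/MSW = 45.9941
df = (2, 23)
p-value (upper-tail) = 0.00000
At α=0.05: p < α → reject H₀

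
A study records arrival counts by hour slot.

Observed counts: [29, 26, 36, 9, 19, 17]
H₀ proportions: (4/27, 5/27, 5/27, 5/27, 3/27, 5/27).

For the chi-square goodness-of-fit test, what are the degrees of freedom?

degrees of freedom = 5

df = k − 1 = 6 − 1 = 5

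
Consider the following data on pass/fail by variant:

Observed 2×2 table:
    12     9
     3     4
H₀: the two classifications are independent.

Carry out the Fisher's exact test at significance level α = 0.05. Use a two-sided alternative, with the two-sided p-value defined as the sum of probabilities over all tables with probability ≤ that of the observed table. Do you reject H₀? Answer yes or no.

reject H₀: no

Margins: r₁=21, r₂=7, c₁=15, c₂=13, n=28
p_obs = C(21,12)·C(7,3)/C(28,15); sum pmf over tables with pmf ≤ p_obs
p-value (two-sided) = 0.67029
At α=0.05: p ≥ α → fail to reject H₀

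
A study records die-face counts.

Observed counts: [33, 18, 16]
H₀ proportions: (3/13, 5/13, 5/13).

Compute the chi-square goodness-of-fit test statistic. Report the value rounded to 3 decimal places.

test statistic = 25.940

n = 67; E_i = n·p_i = [15.46, 25.77, 25.77]
χ² = (33−15.46)²/15.46 + (18−25.77)²/25.77 + (16−25.77)²/25.77 = 25.9403
df = 2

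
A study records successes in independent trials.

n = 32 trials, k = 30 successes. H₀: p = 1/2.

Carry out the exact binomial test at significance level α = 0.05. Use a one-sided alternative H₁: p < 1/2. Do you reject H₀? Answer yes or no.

reject H₀: no

Exact binomial: n=32, k=30, p₀=1/2=0.5000
P(X≤30) from Σ C(n,i)·p₀^i·(1−p₀)^(n−i)
p-value (one-sided, H₁ less) = 1.00000
At α=0.05: p ≥ α → fail to reject H₀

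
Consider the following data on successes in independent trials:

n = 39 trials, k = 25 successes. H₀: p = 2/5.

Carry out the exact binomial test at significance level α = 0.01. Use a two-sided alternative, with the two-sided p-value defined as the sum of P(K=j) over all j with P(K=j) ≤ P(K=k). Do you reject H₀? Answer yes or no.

reject H₀: yes

Exact binomial: n=39, k=25, p₀=2/5=0.4000
P(X=j) = C(n,j)·p₀^j·(1−p₀)^(n−j); p = Σ P(X=j) over j with P(X=j) ≤ P(X=25)
p-value (two-sided) = 0.00287
At α=0.01: p < α → reject H₀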